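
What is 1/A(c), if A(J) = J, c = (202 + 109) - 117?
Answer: 1/194 ≈ 0.0051546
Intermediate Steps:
c = 194 (c = 311 - 117 = 194)
1/A(c) = 1/194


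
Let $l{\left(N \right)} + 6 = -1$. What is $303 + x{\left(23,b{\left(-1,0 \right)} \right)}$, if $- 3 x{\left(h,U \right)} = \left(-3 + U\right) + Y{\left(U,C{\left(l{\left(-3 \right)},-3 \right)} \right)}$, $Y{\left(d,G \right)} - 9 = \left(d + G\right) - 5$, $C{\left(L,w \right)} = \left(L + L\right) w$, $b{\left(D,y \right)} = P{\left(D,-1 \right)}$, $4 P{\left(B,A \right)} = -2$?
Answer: $289$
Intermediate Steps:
$P{\left(B,A \right)} = - \frac{1}{2}$ ($P{\left(B,A \right)} = \frac{1}{4} \left(-2\right) = - \frac{1}{2}$)
$b{\left(D,y \right)} = - \frac{1}{2}$
$l{\left(N \right)} = -7$ ($l{\left(N \right)} = -6 - 1 = -7$)
$C{\left(L,w \right)} = 2 L w$
$Y{\left(d,G \right)} = 4 + G + d$ ($Y{\left(d,G \right)} = 9 - \left(5 - G - d\right) = 9 + \left(-5 + G + d\right) = 4 + G + d$)
$x{\left(h,U \right)} = - \frac{43}{3} - \frac{2 U}{3}$ ($x{\left(h,U \right)} = - \frac{\left(-3 + U\right) + \left(4 + 2 \left(-7\right) \left(-3\right) + U\right)}{3} = - \frac{\left(-3 + U\right) + \left(4 + 42 + U\right)}{3} = - \frac{\left(-3 + U\right) + \left(46 + U\right)}{3} = - \frac{43 + 2 U}{3} = - \frac{43}{3} - \frac{2 U}{3}$)
$303 + x{\left(23,b{\left(-1,0 \right)} \right)} = 303 - 14 = 289$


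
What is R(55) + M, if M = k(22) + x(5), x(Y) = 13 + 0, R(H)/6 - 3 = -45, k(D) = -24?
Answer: -263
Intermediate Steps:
R(H) = -252 (R(H) = 18 + 6*(-45) = 18 - 270 = -252)
x(Y) = 13
M = -11 (M = -24 + 13 = -11)
R(55) + M = -252 - 11 = -263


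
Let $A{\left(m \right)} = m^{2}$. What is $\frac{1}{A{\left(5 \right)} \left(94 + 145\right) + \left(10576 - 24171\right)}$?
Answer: $- \frac{1}{7620} \approx -0.00013123$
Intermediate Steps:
$\frac{1}{A{\left(5 \right)} \left(94 + 145\right) + \left(10576 - 24171\right)} = \frac{1}{5^{2} \left(94 + 145\right) + \left(10576 - 24171\right)} = \frac{1}{25 \cdot 239 + \left(10576 - 24171\right)} = \frac{1}{5975 - 13595} = \frac{1}{-7620} = - \frac{1}{7620}$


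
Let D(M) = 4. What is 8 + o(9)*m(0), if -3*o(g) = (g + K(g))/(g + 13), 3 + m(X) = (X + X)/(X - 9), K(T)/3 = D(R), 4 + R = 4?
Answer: 197/22 ≈ 8.9545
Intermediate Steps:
R = 0 (R = -4 + 4 = 0)
K(T) = 12 (K(T) = 3*4 = 12)
m(X) = -3 + 2*X/(-9 + X) (m(X) = -3 + (X + X)/(X - 9) = -3 + (2*X)/(-9 + X) = -3 + 2*X/(-9 + X))
o(g) = -(12 + g)/(3*(13 + g)) (o(g) = -(g + 12)/(3*(g + 13)) = -(12 + g)/(3*(13 + g)))
8 + o(9)*m(0) = 8 + ((-12 - 1*9)/(3*(13 + 9)))*((27 - 1*0)/(-9 + 0)) = 8 + ((1/3)*(-12 - 9)/22)*((27 + 0)/(-9)) = 8 + ((1/3)*(1/22)*(-21))*(-1/9*27) = 8 - 7/22*(-3) = 8 + 21/22 = 197/22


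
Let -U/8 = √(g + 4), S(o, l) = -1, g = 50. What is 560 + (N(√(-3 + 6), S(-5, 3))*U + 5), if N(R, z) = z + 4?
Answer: 565 - 72*√6 ≈ 388.64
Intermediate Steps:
N(R, z) = 4 + z
U = -24*√6 (U = -8*√(50 + 4) = -24*√6 ≈ -58.788)
560 + (N(√(-3 + 6), S(-5, 3))*U + 5) = 560 + ((4 - 1)*(-24*√6) + 5) = 560 + (3*(-24*√6) + 5) = 560 + (-72*√6 + 5) = 560 + (5 - 72*√6) = 565 - 72*√6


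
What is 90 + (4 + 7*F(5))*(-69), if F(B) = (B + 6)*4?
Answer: -21438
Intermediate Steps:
F(B) = 24 + 4*B (F(B) = (6 + B)*4 = 24 + 4*B)
90 + (4 + 7*F(5))*(-69) = 90 + (4 + 7*(24 + 4*5))*(-69) = 90 + (4 + 7*(24 + 20))*(-69) = 90 + (4 + 7*44)*(-69) = 90 + (4 + 308)*(-69) = 90 + 312*(-69) = 90 - 21528 = -21438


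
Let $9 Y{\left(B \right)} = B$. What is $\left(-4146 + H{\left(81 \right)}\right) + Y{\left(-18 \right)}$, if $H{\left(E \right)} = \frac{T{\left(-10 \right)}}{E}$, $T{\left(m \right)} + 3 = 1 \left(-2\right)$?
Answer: $- \frac{335993}{81} \approx -4148.1$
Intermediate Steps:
$T{\left(m \right)} = -5$ ($T{\left(m \right)} = -3 + 1 \left(-2\right) = -3 - 2 = -5$)
$H{\left(E \right)} = - \frac{5}{E}$
$Y{\left(B \right)} = \frac{B}{9}$
$\left(-4146 + H{\left(81 \right)}\right) + Y{\left(-18 \right)} = \left(-4146 - \frac{5}{81}\right) + \frac{1}{9} \left(-18\right) = \left(-4146 - \frac{5}{81}\right) - 2 = - \frac{335831}{81} - 2 = - \frac{335993}{81}$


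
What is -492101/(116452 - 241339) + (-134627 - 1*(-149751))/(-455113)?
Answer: 1115943575/285616569 ≈ 3.9071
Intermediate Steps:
-492101/(116452 - 241339) + (-134627 - 1*(-149751))/(-455113) = -492101/(-124887) + (-134627 + 149751)*(-1/455113) = -492101*(-1/124887) + 15124*(-1/455113) = 492101/124887 - 76/2287 = 1115943575/285616569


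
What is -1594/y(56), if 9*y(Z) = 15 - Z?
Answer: 14346/41 ≈ 349.90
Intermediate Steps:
y(Z) = 5/3 - Z/9 (y(Z) = (15 - Z)/9 = 5/3 - Z/9)
-1594/y(56) = -1594/(5/3 - 1/9*56) = -1594/(5/3 - 56/9) = -1594/(-41/9) = -1594*(-9/41) = 14346/41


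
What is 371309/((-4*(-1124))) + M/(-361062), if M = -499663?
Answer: 68156027503/811667376 ≈ 83.970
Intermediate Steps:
371309/((-4*(-1124))) + M/(-361062) = 371309/((-4*(-1124))) - 499663/(-361062) = 371309/4496 - 499663*(-1/361062) = 371309*(1/4496) + 499663/361062 = 371309/4496 + 499663/361062 = 68156027503/811667376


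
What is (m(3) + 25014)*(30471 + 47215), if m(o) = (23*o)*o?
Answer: 1959318606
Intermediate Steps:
m(o) = 23*o**2
(m(3) + 25014)*(30471 + 47215) = (23*3**2 + 25014)*(30471 + 47215) = (23*9 + 25014)*77686 = (207 + 25014)*77686 = 25221*77686 = 1959318606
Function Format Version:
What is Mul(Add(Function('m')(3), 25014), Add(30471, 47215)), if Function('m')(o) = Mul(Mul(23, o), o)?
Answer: 1959318606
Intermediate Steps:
Function('m')(o) = Mul(23, Pow(o, 2))
Mul(Add(Function('m')(3), 25014), Add(30471, 47215)) = Mul(Add(Mul(23, Pow(3, 2)), 25014), Add(30471, 47215)) = Mul(Add(Mul(23, 9), 25014), 77686) = Mul(Add(207, 25014), 77686) = Mul(25221, 77686) = 1959318606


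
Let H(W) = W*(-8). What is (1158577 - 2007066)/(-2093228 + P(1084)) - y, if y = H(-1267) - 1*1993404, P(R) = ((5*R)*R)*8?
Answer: 89066605562727/44909012 ≈ 1.9833e+6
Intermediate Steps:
H(W) = -8*W
P(R) = 40*R² (P(R) = (5*R²)*8 = 40*R²)
y = -1983268 (y = -8*(-1267) - 1*1993404 = 10136 - 1993404 = -1983268)
(1158577 - 2007066)/(-2093228 + P(1084)) - y = (1158577 - 2007066)/(-2093228 + 40*1084²) - 1*(-1983268) = -848489/(-2093228 + 40*1175056) + 1983268 = -848489/(-2093228 + 47002240) + 1983268 = -848489/44909012 + 1983268 = 89066605562727/44909012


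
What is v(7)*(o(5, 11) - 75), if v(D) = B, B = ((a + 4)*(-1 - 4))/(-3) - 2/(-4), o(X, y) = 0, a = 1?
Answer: -1325/2 ≈ -662.50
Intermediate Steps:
B = 53/6 (B = ((1 + 4)*(-1 - 4))/(-3) - 2/(-4) = (5*(-5))*(-1/3) - 2*(-1/4) = -25*(-1/3) + 1/2 = 25/3 + 1/2 = 53/6 ≈ 8.8333)
v(D) = 53/6
v(7)*(o(5, 11) - 75) = 53*(0 - 75)/6 = (53/6)*(-75) = -1325/2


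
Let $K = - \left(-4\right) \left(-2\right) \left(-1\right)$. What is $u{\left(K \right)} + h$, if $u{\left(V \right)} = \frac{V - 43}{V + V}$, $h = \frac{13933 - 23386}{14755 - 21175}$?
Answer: $- \frac{6121}{8560} \approx -0.71507$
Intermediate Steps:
$K = 8$ ($K = - 8 \left(-1\right) = \left(-1\right) \left(-8\right) = 8$)
$h = \frac{3151}{2140}$ ($h = - \frac{9453}{-6420} = \left(-9453\right) \left(- \frac{1}{6420}\right) = \frac{3151}{2140} \approx 1.4724$)
$u{\left(V \right)} = \frac{-43 + V}{2 V}$ ($u{\left(V \right)} = \frac{V - 43}{2 V} = \left(-43 + V\right) \frac{1}{2 V} = \frac{-43 + V}{2 V}$)
$u{\left(K \right)} + h = \frac{-43 + 8}{2 \cdot 8} + \frac{3151}{2140} = \frac{1}{2} \cdot \frac{1}{8} \left(-35\right) + \frac{3151}{2140} = - \frac{35}{16} + \frac{3151}{2140} = - \frac{6121}{8560}$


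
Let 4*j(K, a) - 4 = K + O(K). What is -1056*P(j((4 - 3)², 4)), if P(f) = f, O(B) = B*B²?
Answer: -1584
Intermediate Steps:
O(B) = B³
j(K, a) = 1 + K/4 + K³/4 (j(K, a) = 1 + (K + K³)/4 = 1 + (K/4 + K³/4) = 1 + K/4 + K³/4)
-1056*P(j((4 - 3)², 4)) = -1056*(1 + (4 - 3)²/4 + ((4 - 3)²)³/4) = -1056*(1 + (¼)*1² + (1²)³/4) = -1056*(1 + (¼)*1 + (¼)*1³) = -1056*(1 + ¼ + (¼)*1) = -1056*(1 + ¼ + ¼) = -1056*3/2 = -1584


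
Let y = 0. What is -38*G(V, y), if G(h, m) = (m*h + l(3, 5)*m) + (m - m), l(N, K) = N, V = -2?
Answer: 0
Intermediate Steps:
G(h, m) = 3*m + h*m (G(h, m) = (m*h + 3*m) + (m - m) = (h*m + 3*m) + 0 = (3*m + h*m) + 0 = 3*m + h*m)
-38*G(V, y) = -0*(3 - 2) = -0 = -38*0 = 0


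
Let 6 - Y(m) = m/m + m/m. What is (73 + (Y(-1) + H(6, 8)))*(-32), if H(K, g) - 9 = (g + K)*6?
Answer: -5440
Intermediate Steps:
Y(m) = 4 (Y(m) = 6 - (m/m + m/m) = 6 - (1 + 1) = 6 - 1*2 = 6 - 2 = 4)
H(K, g) = 9 + 6*K + 6*g (H(K, g) = 9 + (g + K)*6 = 9 + (K + g)*6 = 9 + (6*K + 6*g) = 9 + 6*K + 6*g)
(73 + (Y(-1) + H(6, 8)))*(-32) = (73 + (4 + (9 + 6*6 + 6*8)))*(-32) = (73 + (4 + (9 + 36 + 48)))*(-32) = (73 + (4 + 93))*(-32) = (73 + 97)*(-32) = 170*(-32) = -5440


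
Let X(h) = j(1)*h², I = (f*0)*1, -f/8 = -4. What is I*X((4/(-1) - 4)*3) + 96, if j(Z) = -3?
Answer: 96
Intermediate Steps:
f = 32 (f = -8*(-4) = 32)
I = 0 (I = (32*0)*1 = 0*1 = 0)
X(h) = -3*h²
I*X((4/(-1) - 4)*3) + 96 = 0*(-3*9*(4/(-1) - 4)²) + 96 = 0*(-3*9*(4*(-1) - 4)²) + 96 = 0*(-3*9*(-4 - 4)²) + 96 = 0*(-3*(-8*3)²) + 96 = 0*(-3*(-24)²) + 96 = 0*(-3*576) + 96 = 0*(-1728) + 96 = 0 + 96 = 96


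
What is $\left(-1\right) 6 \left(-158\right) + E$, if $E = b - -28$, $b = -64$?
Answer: $912$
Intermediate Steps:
$E = -36$ ($E = -64 - -28 = -64 + 28 = -36$)
$\left(-1\right) 6 \left(-158\right) + E = \left(-1\right) 6 \left(-158\right) - 36 = \left(-6\right) \left(-158\right) - 36 = 948 - 36 = 912$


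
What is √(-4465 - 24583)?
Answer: 2*I*√7262 ≈ 170.43*I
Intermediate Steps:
√(-4465 - 24583) = √(-29048) = 2*I*√7262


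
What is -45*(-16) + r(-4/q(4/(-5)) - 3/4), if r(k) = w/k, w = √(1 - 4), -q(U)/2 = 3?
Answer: 720 - 12*I*√3 ≈ 720.0 - 20.785*I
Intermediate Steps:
q(U) = -6 (q(U) = -2*3 = -6)
w = I*√3 (w = √(-3) = I*√3 ≈ 1.732*I)
r(k) = I*√3/k (r(k) = (I*√3)/k = I*√3/k)
-45*(-16) + r(-4/q(4/(-5)) - 3/4) = -45*(-16) + I*√3/(-4/(-6) - 3/4) = 720 + I*√3/(-4*(-⅙) - 3*¼) = 720 + I*√3/(⅔ - ¾) = 720 + I*√3/(-1/12) = 720 + I*√3*(-12) = 720 - 12*I*√3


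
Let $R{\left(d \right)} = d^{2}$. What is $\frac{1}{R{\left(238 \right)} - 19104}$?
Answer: $\frac{1}{37540} \approx 2.6638 \cdot 10^{-5}$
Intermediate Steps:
$\frac{1}{R{\left(238 \right)} - 19104} = \frac{1}{238^{2} - 19104} = \frac{1}{56644 - 19104} = \frac{1}{37540}$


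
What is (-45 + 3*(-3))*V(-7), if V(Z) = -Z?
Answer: -378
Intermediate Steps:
(-45 + 3*(-3))*V(-7) = (-45 + 3*(-3))*(-1*(-7)) = (-45 - 9)*7 = -54*7 = -378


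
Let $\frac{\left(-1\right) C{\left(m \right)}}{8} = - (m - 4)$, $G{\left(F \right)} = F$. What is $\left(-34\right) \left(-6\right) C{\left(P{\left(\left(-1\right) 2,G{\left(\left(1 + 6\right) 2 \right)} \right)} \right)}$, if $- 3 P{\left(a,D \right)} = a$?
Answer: $-5440$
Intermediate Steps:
$P{\left(a,D \right)} = - \frac{a}{3}$
$C{\left(m \right)} = -32 + 8 m$ ($C{\left(m \right)} = - 8 \left(- (m - 4)\right) = - 8 \left(- (-4 + m)\right) = - 8 \left(4 - m\right) = -32 + 8 m$)
$\left(-34\right) \left(-6\right) C{\left(P{\left(\left(-1\right) 2,G{\left(\left(1 + 6\right) 2 \right)} \right)} \right)} = \left(-34\right) \left(-6\right) \left(-32 + 8 \left(- \frac{\left(-1\right) 2}{3}\right)\right) = 204 \left(-32 + 8 \left(\left(- \frac{1}{3}\right) \left(-2\right)\right)\right) = 204 \left(-32 + 8 \cdot \frac{2}{3}\right) = 204 \left(-32 + \frac{16}{3}\right) = 204 \left(- \frac{80}{3}\right) = -5440$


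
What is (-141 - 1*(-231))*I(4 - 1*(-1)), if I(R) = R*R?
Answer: 2250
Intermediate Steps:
I(R) = R²
(-141 - 1*(-231))*I(4 - 1*(-1)) = (-141 - 1*(-231))*(4 - 1*(-1))² = (-141 + 231)*(4 + 1)² = 90*5² = 90*25 = 2250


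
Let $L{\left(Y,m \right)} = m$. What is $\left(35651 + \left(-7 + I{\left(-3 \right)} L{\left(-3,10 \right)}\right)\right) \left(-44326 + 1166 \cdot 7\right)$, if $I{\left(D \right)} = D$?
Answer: $-1287944696$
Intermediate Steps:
$\left(35651 + \left(-7 + I{\left(-3 \right)} L{\left(-3,10 \right)}\right)\right) \left(-44326 + 1166 \cdot 7\right) = \left(35651 - 37\right) \left(-44326 + 1166 \cdot 7\right) = \left(35651 - 37\right) \left(-44326 + 8162\right) = \left(35651 - 37\right) \left(-36164\right) = 35614 \left(-36164\right) = -1287944696$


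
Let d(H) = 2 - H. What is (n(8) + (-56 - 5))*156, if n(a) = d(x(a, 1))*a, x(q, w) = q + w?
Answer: -18252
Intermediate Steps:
n(a) = a*(1 - a) (n(a) = (2 - (a + 1))*a = (2 - (1 + a))*a = (2 + (-1 - a))*a = (1 - a)*a = a*(1 - a))
(n(8) + (-56 - 5))*156 = (8*(1 - 1*8) + (-56 - 5))*156 = (8*(1 - 8) - 61)*156 = (8*(-7) - 61)*156 = (-56 - 61)*156 = -117*156 = -18252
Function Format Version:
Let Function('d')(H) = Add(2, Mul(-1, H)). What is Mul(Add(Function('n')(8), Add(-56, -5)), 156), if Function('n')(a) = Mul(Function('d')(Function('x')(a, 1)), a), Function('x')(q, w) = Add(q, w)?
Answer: -18252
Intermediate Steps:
Function('n')(a) = Mul(a, Add(1, Mul(-1, a))) (Function('n')(a) = Mul(Add(2, Mul(-1, Add(a, 1))), a) = Mul(Add(2, Mul(-1, Add(1, a))), a) = Mul(Add(2, Add(-1, Mul(-1, a))), a) = Mul(Add(1, Mul(-1, a)), a) = Mul(a, Add(1, Mul(-1, a))))
Mul(Add(Function('n')(8), Add(-56, -5)), 156) = Mul(Add(Mul(8, Add(1, Mul(-1, 8))), Add(-56, -5)), 156) = Mul(Add(Mul(8, Add(1, -8)), -61), 156) = Mul(Add(Mul(8, -7), -61), 156) = Mul(Add(-56, -61), 156) = Mul(-117, 156) = -18252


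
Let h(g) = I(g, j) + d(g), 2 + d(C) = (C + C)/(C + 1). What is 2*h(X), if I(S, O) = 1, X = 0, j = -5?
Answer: -2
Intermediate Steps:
d(C) = -2 + 2*C/(1 + C) (d(C) = -2 + (C + C)/(C + 1) = -2 + (2*C)/(1 + C) = -2 + 2*C/(1 + C))
h(g) = 1 - 2/(1 + g)
2*h(X) = 2*((-1 + 0)/(1 + 0)) = 2*(-1/1) = 2*(1*(-1)) = 2*(-1) = -2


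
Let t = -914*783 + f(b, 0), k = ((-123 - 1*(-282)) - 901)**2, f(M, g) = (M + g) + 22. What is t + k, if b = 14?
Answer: -165062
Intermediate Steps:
f(M, g) = 22 + M + g
k = 550564 (k = ((-123 + 282) - 901)**2 = (159 - 901)**2 = (-742)**2 = 550564)
t = -715626 (t = -914*783 + (22 + 14 + 0) = -715662 + 36 = -715626)
t + k = -715626 + 550564 = -165062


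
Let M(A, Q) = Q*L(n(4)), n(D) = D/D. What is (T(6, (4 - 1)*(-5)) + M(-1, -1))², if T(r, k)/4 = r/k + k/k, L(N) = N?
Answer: 49/25 ≈ 1.9600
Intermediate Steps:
n(D) = 1
M(A, Q) = Q (M(A, Q) = Q*1 = Q)
T(r, k) = 4 + 4*r/k (T(r, k) = 4*(r/k + k/k) = 4*(r/k + 1) = 4*(1 + r/k) = 4 + 4*r/k)
(T(6, (4 - 1)*(-5)) + M(-1, -1))² = ((4 + 4*6/((4 - 1)*(-5))) - 1)² = ((4 + 4*6/(3*(-5))) - 1)² = ((4 + 4*6/(-15)) - 1)² = ((4 + 4*6*(-1/15)) - 1)² = ((4 - 8/5) - 1)² = (12/5 - 1)² = (7/5)² = 49/25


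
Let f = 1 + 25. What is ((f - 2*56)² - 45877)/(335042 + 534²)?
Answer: -38481/620198 ≈ -0.062046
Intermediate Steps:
f = 26
((f - 2*56)² - 45877)/(335042 + 534²) = ((26 - 2*56)² - 45877)/(335042 + 534²) = ((26 - 112)² - 45877)/(335042 + 285156) = ((-86)² - 45877)/620198 = (7396 - 45877)*(1/620198) = -38481*1/620198 = -38481/620198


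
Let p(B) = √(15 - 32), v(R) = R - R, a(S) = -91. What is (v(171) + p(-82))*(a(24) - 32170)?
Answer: -32261*I*√17 ≈ -1.3302e+5*I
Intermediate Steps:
v(R) = 0
p(B) = I*√17 (p(B) = √(-17) = I*√17)
(v(171) + p(-82))*(a(24) - 32170) = (0 + I*√17)*(-91 - 32170) = (I*√17)*(-32261) = -32261*I*√17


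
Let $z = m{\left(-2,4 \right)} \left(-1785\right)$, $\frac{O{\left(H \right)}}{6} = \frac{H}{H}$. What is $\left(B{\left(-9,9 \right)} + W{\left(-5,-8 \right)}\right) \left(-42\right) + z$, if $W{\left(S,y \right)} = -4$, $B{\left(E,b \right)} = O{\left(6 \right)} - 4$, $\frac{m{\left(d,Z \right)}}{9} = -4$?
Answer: $64344$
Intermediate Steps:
$O{\left(H \right)} = 6$ ($O{\left(H \right)} = 6 \frac{H}{H} = 6 \cdot 1 = 6$)
$m{\left(d,Z \right)} = -36$ ($m{\left(d,Z \right)} = 9 \left(-4\right) = -36$)
$B{\left(E,b \right)} = 2$ ($B{\left(E,b \right)} = 6 - 4 = 2$)
$z = 64260$ ($z = \left(-36\right) \left(-1785\right) = 64260$)
$\left(B{\left(-9,9 \right)} + W{\left(-5,-8 \right)}\right) \left(-42\right) + z = \left(2 - 4\right) \left(-42\right) + 64260 = \left(-2\right) \left(-42\right) + 64260 = 84 + 64260 = 64344$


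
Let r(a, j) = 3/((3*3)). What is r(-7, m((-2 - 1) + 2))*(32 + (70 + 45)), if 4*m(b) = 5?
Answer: 49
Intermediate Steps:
m(b) = 5/4 (m(b) = (1/4)*5 = 5/4)
r(a, j) = 1/3 (r(a, j) = 3/9 = 3*(1/9) = 1/3)
r(-7, m((-2 - 1) + 2))*(32 + (70 + 45)) = (32 + (70 + 45))/3 = (32 + 115)/3 = (1/3)*147 = 49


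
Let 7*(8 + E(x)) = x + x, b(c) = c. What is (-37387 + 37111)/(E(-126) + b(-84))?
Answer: 69/32 ≈ 2.1563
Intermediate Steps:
E(x) = -8 + 2*x/7 (E(x) = -8 + (x + x)/7 = -8 + (2*x)/7 = -8 + 2*x/7)
(-37387 + 37111)/(E(-126) + b(-84)) = (-37387 + 37111)/((-8 + (2/7)*(-126)) - 84) = -276/((-8 - 36) - 84) = -276/(-44 - 84) = -276/(-128) = -276*(-1/128) = 69/32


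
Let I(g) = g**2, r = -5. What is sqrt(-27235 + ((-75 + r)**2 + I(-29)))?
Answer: I*sqrt(19994) ≈ 141.4*I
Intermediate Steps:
sqrt(-27235 + ((-75 + r)**2 + I(-29))) = sqrt(-27235 + ((-75 - 5)**2 + (-29)**2)) = sqrt(-27235 + ((-80)**2 + 841)) = sqrt(-27235 + (6400 + 841)) = sqrt(-27235 + 7241) = sqrt(-19994) = I*sqrt(19994)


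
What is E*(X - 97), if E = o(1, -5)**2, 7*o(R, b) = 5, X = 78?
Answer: -475/49 ≈ -9.6939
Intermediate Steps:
o(R, b) = 5/7 (o(R, b) = (1/7)*5 = 5/7)
E = 25/49 (E = (5/7)**2 = 25/49 ≈ 0.51020)
E*(X - 97) = 25*(78 - 97)/49 = (25/49)*(-19) = -475/49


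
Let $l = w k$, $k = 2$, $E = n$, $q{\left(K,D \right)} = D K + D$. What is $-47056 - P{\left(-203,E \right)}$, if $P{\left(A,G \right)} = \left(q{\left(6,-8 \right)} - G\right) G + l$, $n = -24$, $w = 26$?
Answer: $-47876$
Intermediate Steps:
$q{\left(K,D \right)} = D + D K$
$E = -24$
$l = 52$ ($l = 26 \cdot 2 = 52$)
$P{\left(A,G \right)} = 52 + G \left(-56 - G\right)$ ($P{\left(A,G \right)} = \left(- 8 \left(1 + 6\right) - G\right) G + 52 = \left(\left(-8\right) 7 - G\right) G + 52 = \left(-56 - G\right) G + 52 = G \left(-56 - G\right) + 52 = 52 + G \left(-56 - G\right)$)
$-47056 - P{\left(-203,E \right)} = -47056 - \left(52 - \left(-24\right)^{2} - -1344\right) = -47056 - \left(52 - 576 + 1344\right) = -47056 - 820 = -47876$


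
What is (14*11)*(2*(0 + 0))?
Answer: 0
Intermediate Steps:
(14*11)*(2*(0 + 0)) = 154*(2*0) = 154*0 = 0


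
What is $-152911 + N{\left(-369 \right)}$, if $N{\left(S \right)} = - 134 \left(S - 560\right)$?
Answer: $-28425$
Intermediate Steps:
$N{\left(S \right)} = 75040 - 134 S$ ($N{\left(S \right)} = - 134 \left(-560 + S\right) = 75040 - 134 S$)
$-152911 + N{\left(-369 \right)} = -152911 + \left(75040 - -49446\right) = -152911 + \left(75040 + 49446\right) = -152911 + 124486 = -28425$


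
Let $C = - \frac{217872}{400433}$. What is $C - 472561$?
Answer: $- \frac{189229236785}{400433} \approx -4.7256 \cdot 10^{5}$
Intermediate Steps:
$C = - \frac{217872}{400433}$ ($C = \left(-217872\right) \frac{1}{400433} = - \frac{217872}{400433} \approx -0.54409$)
$C - 472561 = - \frac{217872}{400433} - 472561 = - \frac{189229236785}{400433}$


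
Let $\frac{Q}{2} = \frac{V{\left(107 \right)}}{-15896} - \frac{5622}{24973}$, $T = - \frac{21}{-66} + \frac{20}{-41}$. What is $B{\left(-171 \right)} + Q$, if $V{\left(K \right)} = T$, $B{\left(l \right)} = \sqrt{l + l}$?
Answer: $- \frac{80605494555}{179033834408} + 3 i \sqrt{38} \approx -0.45022 + 18.493 i$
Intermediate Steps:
$B{\left(l \right)} = \sqrt{2} \sqrt{l}$ ($B{\left(l \right)} = \sqrt{2 l} = \sqrt{2} \sqrt{l}$)
$T = - \frac{153}{902}$ ($T = \left(-21\right) \left(- \frac{1}{66}\right) + 20 \left(- \frac{1}{41}\right) = \frac{7}{22} - \frac{20}{41} = - \frac{153}{902} \approx -0.16962$)
$V{\left(K \right)} = - \frac{153}{902}$
$Q = - \frac{80605494555}{179033834408}$ ($Q = 2 \left(- \frac{153}{902 \left(-15896\right)} - \frac{5622}{24973}\right) = 2 \left(\left(- \frac{153}{902}\right) \left(- \frac{1}{15896}\right) - \frac{5622}{24973}\right) = 2 \left(\frac{153}{14338192} - \frac{5622}{24973}\right) = 2 \left(- \frac{80605494555}{358067668816}\right) = - \frac{80605494555}{179033834408} \approx -0.45022$)
$B{\left(-171 \right)} + Q = \sqrt{2} \sqrt{-171} - \frac{80605494555}{179033834408} = \sqrt{2} \cdot 3 i \sqrt{19} - \frac{80605494555}{179033834408} = 3 i \sqrt{38} - \frac{80605494555}{179033834408} = - \frac{80605494555}{179033834408} + 3 i \sqrt{38}$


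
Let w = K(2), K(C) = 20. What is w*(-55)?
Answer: -1100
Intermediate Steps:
w = 20
w*(-55) = 20*(-55) = -1100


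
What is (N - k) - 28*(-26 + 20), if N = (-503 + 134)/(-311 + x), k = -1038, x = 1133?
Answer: 330321/274 ≈ 1205.6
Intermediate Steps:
N = -123/274 (N = (-503 + 134)/(-311 + 1133) = -369/822 = -369*1/822 = -123/274 ≈ -0.44890)
(N - k) - 28*(-26 + 20) = (-123/274 - 1*(-1038)) - 28*(-26 + 20) = (-123/274 + 1038) - 28*(-6) = 284289/274 + 168 = 330321/274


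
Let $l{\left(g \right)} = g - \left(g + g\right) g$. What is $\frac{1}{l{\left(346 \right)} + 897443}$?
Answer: $\frac{1}{658357} \approx 1.5189 \cdot 10^{-6}$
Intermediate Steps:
$l{\left(g \right)} = g - 2 g^{2}$ ($l{\left(g \right)} = g - 2 g g = g - 2 g^{2}$)
$\frac{1}{l{\left(346 \right)} + 897443} = \frac{1}{346 \left(1 - 692\right) + 897443} = \frac{1}{346 \left(-691\right) + 897443} = \frac{1}{-239086 + 897443} = \frac{1}{658357}$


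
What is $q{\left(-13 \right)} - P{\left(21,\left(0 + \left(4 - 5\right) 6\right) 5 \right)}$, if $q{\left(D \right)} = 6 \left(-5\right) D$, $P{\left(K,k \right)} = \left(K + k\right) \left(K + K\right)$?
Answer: $768$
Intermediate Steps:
$P{\left(K,k \right)} = 2 K \left(K + k\right)$ ($P{\left(K,k \right)} = \left(K + k\right) 2 K = 2 K \left(K + k\right)$)
$q{\left(D \right)} = - 30 D$
$q{\left(-13 \right)} - P{\left(21,\left(0 + \left(4 - 5\right) 6\right) 5 \right)} = \left(-30\right) \left(-13\right) - 2 \cdot 21 \left(21 + \left(0 + \left(4 - 5\right) 6\right) 5\right) = 390 - 2 \cdot 21 \left(21 + \left(0 - 6\right) 5\right) = 390 - 2 \cdot 21 \left(21 - 30\right) = 390 - 2 \cdot 21 \left(-9\right) = 390 - -378 = 390 + 378 = 768$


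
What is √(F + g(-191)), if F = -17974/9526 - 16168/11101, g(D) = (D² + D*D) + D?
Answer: √1681273578067706506/4806733 ≈ 269.75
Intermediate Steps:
g(D) = D + 2*D² (g(D) = (D² + D²) + D = 2*D² + D = D + 2*D²)
F = -16070261/4806733 (F = -17974*1/9526 - 16168*1/11101 = -817/433 - 16168/11101 = -16070261/4806733 ≈ -3.3433)
√(F + g(-191)) = √(-16070261/4806733 - 191*(1 + 2*(-191))) = √(-16070261/4806733 - 191*(1 - 382)) = √(-16070261/4806733 - 191*(-381)) = √(-16070261/4806733 + 72771) = √(349774696882/4806733) = √1681273578067706506/4806733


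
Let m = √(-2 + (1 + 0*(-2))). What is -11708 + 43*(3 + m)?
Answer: -11579 + 43*I ≈ -11579.0 + 43.0*I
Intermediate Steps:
m = I (m = √(-2 + (1 + 0)) = √(-2 + 1) = √(-1) = I ≈ 1.0*I)
-11708 + 43*(3 + m) = -11708 + 43*(3 + I) = -11708 + (129 + 43*I) = -11579 + 43*I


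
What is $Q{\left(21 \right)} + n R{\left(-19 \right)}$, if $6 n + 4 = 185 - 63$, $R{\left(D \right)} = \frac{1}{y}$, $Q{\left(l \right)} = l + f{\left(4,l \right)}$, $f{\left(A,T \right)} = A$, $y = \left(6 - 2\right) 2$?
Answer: $\frac{659}{24} \approx 27.458$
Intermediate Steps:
$y = 8$ ($y = 4 \cdot 2 = 8$)
$Q{\left(l \right)} = 4 + l$ ($Q{\left(l \right)} = l + 4 = 4 + l$)
$R{\left(D \right)} = \frac{1}{8}$
$n = \frac{59}{3}$ ($n = - \frac{2}{3} + \frac{185 - 63}{6} = - \frac{2}{3} + \frac{1}{6} \cdot 122 = - \frac{2}{3} + \frac{61}{3} = \frac{59}{3} \approx 19.667$)
$Q{\left(21 \right)} + n R{\left(-19 \right)} = \left(4 + 21\right) + \frac{59}{3} \cdot \frac{1}{8} = 25 + \frac{59}{24} = \frac{659}{24}$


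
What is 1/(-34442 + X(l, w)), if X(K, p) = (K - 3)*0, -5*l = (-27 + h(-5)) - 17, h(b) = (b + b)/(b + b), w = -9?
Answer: -1/34442 ≈ -2.9034e-5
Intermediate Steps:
h(b) = 1 (h(b) = (2*b)/((2*b)) = (2*b)*(1/(2*b)) = 1)
l = 43/5 (l = -((-27 + 1) - 17)/5 = -(-26 - 17)/5 = -⅕*(-43) = 43/5 ≈ 8.6000)
X(K, p) = 0 (X(K, p) = (-3 + K)*0 = 0)
1/(-34442 + X(l, w)) = 1/(-34442 + 0) = 1/(-34442) = -1/34442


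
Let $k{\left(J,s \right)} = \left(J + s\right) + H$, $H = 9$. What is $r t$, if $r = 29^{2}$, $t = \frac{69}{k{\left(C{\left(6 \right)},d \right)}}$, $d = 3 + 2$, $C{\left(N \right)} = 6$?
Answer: $\frac{58029}{20} \approx 2901.4$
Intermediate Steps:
$d = 5$
$k{\left(J,s \right)} = 9 + J + s$ ($k{\left(J,s \right)} = \left(J + s\right) + 9 = 9 + J + s$)
$t = \frac{69}{20}$ ($t = \frac{69}{9 + 6 + 5} = \frac{69}{20} \approx 3.45$)
$r = 841$
$r t = 841 \cdot \frac{69}{20} = \frac{58029}{20}$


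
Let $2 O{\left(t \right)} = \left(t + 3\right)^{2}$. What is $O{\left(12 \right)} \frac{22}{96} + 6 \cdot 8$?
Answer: $\frac{2361}{32} \approx 73.781$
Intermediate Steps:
$O{\left(t \right)} = \frac{\left(3 + t\right)^{2}}{2}$ ($O{\left(t \right)} = \frac{\left(t + 3\right)^{2}}{2} = \frac{\left(3 + t\right)^{2}}{2}$)
$O{\left(12 \right)} \frac{22}{96} + 6 \cdot 8 = \frac{\left(3 + 12\right)^{2}}{2} \cdot \frac{22}{96} + 6 \cdot 8 = \frac{15^{2}}{2} \cdot 22 \cdot \frac{1}{96} + 48 = \frac{1}{2} \cdot 225 \cdot \frac{11}{48} + 48 = \frac{225}{2} \cdot \frac{11}{48} + 48 = \frac{825}{32} + 48 = \frac{2361}{32}$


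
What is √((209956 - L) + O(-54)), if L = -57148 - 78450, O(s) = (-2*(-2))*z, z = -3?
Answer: √345542 ≈ 587.83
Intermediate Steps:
O(s) = -12 (O(s) = -2*(-2)*(-3) = 4*(-3) = -12)
L = -135598
√((209956 - L) + O(-54)) = √((209956 - 1*(-135598)) - 12) = √((209956 + 135598) - 12) = √(345554 - 12) = √345542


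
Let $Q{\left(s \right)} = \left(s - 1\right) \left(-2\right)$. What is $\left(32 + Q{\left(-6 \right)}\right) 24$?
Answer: $1104$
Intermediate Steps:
$Q{\left(s \right)} = 2 - 2 s$ ($Q{\left(s \right)} = \left(-1 + s\right) \left(-2\right) = 2 - 2 s$)
$\left(32 + Q{\left(-6 \right)}\right) 24 = \left(32 + \left(2 - -12\right)\right) 24 = \left(32 + \left(2 + 12\right)\right) 24 = \left(32 + 14\right) 24 = 46 \cdot 24 = 1104$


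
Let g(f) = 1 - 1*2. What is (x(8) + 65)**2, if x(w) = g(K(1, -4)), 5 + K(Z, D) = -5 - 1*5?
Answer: 4096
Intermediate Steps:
K(Z, D) = -15 (K(Z, D) = -5 + (-5 - 1*5) = -5 + (-5 - 5) = -5 - 10 = -15)
g(f) = -1 (g(f) = 1 - 2 = -1)
x(w) = -1
(x(8) + 65)**2 = (-1 + 65)**2 = 64**2 = 4096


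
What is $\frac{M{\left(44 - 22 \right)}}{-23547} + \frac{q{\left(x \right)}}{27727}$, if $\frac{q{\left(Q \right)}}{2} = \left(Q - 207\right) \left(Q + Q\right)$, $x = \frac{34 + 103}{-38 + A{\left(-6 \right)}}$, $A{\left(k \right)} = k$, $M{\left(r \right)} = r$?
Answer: $\frac{29528568959}{315997631796} \approx 0.093446$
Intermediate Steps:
$x = - \frac{137}{44}$ ($x = \frac{34 + 103}{-38 - 6} = \frac{137}{-44} = 137 \left(- \frac{1}{44}\right) = - \frac{137}{44} \approx -3.1136$)
$q{\left(Q \right)} = 4 Q \left(-207 + Q\right)$ ($q{\left(Q \right)} = 2 \left(Q - 207\right) \left(Q + Q\right) = 2 \left(-207 + Q\right) 2 Q = 2 \cdot 2 Q \left(-207 + Q\right) = 4 Q \left(-207 + Q\right)$)
$\frac{M{\left(44 - 22 \right)}}{-23547} + \frac{q{\left(x \right)}}{27727} = \frac{44 - 22}{-23547} + \frac{4 \left(- \frac{137}{44}\right) \left(-207 - \frac{137}{44}\right)}{27727} = 22 \left(- \frac{1}{23547}\right) + 4 \left(- \frac{137}{44}\right) \left(- \frac{9245}{44}\right) \frac{1}{27727} = - \frac{22}{23547} + \frac{1266565}{484} \cdot \frac{1}{27727} = - \frac{22}{23547} + \frac{1266565}{13419868} = \frac{29528568959}{315997631796}$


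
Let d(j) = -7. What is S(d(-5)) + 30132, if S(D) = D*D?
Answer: 30181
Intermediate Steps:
S(D) = D²
S(d(-5)) + 30132 = (-7)² + 30132 = 49 + 30132 = 30181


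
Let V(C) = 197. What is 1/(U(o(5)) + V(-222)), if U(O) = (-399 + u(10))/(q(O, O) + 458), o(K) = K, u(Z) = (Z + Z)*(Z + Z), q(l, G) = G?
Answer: 463/91212 ≈ 0.0050761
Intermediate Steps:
u(Z) = 4*Z**2 (u(Z) = (2*Z)*(2*Z) = 4*Z**2)
U(O) = 1/(458 + O) (U(O) = (-399 + 4*10**2)/(O + 458) = (-399 + 4*100)/(458 + O) = (-399 + 400)/(458 + O) = 1/(458 + O))
1/(U(o(5)) + V(-222)) = 1/(1/(458 + 5) + 197) = 1/(1/463 + 197) = 1/(91212/463) = 463/91212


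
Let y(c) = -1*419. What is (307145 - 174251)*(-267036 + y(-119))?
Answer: -35543164770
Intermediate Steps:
y(c) = -419
(307145 - 174251)*(-267036 + y(-119)) = (307145 - 174251)*(-267036 - 419) = 132894*(-267455) = -35543164770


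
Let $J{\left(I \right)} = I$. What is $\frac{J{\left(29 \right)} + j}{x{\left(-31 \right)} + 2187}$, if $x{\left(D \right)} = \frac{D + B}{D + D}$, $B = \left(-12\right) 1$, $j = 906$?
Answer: $\frac{57970}{135637} \approx 0.42739$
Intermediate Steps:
$B = -12$
$x{\left(D \right)} = \frac{-12 + D}{2 D}$ ($x{\left(D \right)} = \frac{D - 12}{D + D} = \frac{-12 + D}{2 D}$)
$\frac{J{\left(29 \right)} + j}{x{\left(-31 \right)} + 2187} = \frac{29 + 906}{\frac{-12 - 31}{2 \left(-31\right)} + 2187} = \frac{935}{\frac{1}{2} \left(- \frac{1}{31}\right) \left(-43\right) + 2187} = \frac{935}{\frac{43}{62} + 2187} = \frac{935}{\frac{135637}{62}} = 935 \cdot \frac{62}{135637} = \frac{57970}{135637}$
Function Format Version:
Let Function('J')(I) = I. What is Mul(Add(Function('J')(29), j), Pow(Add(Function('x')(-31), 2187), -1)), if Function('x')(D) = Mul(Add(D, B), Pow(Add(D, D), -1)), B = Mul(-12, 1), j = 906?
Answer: Rational(57970, 135637) ≈ 0.42739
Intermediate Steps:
B = -12
Function('x')(D) = Mul(Rational(1, 2), Pow(D, -1), Add(-12, D)) (Function('x')(D) = Mul(Add(D, -12), Pow(Add(D, D), -1)) = Mul(Add(-12, D), Pow(Mul(2, D), -1)) = Mul(Add(-12, D), Mul(Rational(1, 2), Pow(D, -1))) = Mul(Rational(1, 2), Pow(D, -1), Add(-12, D)))
Mul(Add(Function('J')(29), j), Pow(Add(Function('x')(-31), 2187), -1)) = Mul(Add(29, 906), Pow(Add(Mul(Rational(1, 2), Pow(-31, -1), Add(-12, -31)), 2187), -1)) = Mul(935, Pow(Add(Mul(Rational(1, 2), Rational(-1, 31), -43), 2187), -1)) = Mul(935, Pow(Add(Rational(43, 62), 2187), -1)) = Mul(935, Pow(Rational(135637, 62), -1)) = Mul(935, Rational(62, 135637)) = Rational(57970, 135637)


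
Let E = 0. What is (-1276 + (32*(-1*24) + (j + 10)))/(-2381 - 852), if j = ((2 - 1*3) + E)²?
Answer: 2033/3233 ≈ 0.62883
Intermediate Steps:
j = 1 (j = ((2 - 1*3) + 0)² = ((2 - 3) + 0)² = (-1 + 0)² = (-1)² = 1)
(-1276 + (32*(-1*24) + (j + 10)))/(-2381 - 852) = (-1276 + (32*(-1*24) + (1 + 10)))/(-2381 - 852) = (-1276 + (32*(-24) + 11))/(-3233) = (-1276 + (-768 + 11))*(-1/3233) = (-1276 - 757)*(-1/3233) = -2033*(-1/3233) = 2033/3233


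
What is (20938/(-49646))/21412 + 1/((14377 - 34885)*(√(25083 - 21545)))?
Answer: -10469/531510076 - √3538/72557304 ≈ -2.0516e-5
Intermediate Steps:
(20938/(-49646))/21412 + 1/((14377 - 34885)*(√(25083 - 21545))) = (20938*(-1/49646))*(1/21412) + 1/((-20508)*(√3538)) = -10469/24823*1/21412 - √3538/72557304 = -10469/531510076 - √3538/72557304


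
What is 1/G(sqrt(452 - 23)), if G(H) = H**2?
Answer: 1/429 ≈ 0.0023310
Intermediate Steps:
1/G(sqrt(452 - 23)) = 1/((sqrt(452 - 23))**2) = 1/((sqrt(429))**2) = 1/429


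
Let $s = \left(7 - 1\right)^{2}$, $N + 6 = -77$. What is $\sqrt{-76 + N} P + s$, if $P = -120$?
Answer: $36 - 120 i \sqrt{159} \approx 36.0 - 1513.1 i$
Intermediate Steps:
$N = -83$ ($N = -6 - 77 = -83$)
$s = 36$ ($s = 6^{2} = 36$)
$\sqrt{-76 + N} P + s = \sqrt{-76 - 83} \left(-120\right) + 36 = \sqrt{-159} \left(-120\right) + 36 = i \sqrt{159} \left(-120\right) + 36 = - 120 i \sqrt{159} + 36 = 36 - 120 i \sqrt{159}$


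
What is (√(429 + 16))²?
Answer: 445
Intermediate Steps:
(√(429 + 16))² = (√445)² = 445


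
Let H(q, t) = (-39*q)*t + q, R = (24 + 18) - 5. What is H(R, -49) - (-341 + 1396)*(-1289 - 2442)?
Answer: 4006949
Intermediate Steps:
R = 37 (R = 42 - 5 = 37)
H(q, t) = q - 39*q*t (H(q, t) = -39*q*t + q = q - 39*q*t)
H(R, -49) - (-341 + 1396)*(-1289 - 2442) = 37*(1 - 39*(-49)) - (-341 + 1396)*(-1289 - 2442) = 37*(1 + 1911) - 1055*(-3731) = 37*1912 - 1*(-3936205) = 70744 + 3936205 = 4006949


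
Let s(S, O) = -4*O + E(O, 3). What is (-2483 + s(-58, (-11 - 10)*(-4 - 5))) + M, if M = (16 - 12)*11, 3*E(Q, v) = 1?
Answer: -9584/3 ≈ -3194.7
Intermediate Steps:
E(Q, v) = ⅓ (E(Q, v) = (⅓)*1 = ⅓)
s(S, O) = ⅓ - 4*O (s(S, O) = -4*O + ⅓ = ⅓ - 4*O)
M = 44 (M = 4*11 = 44)
(-2483 + s(-58, (-11 - 10)*(-4 - 5))) + M = (-2483 + (⅓ - 4*(-11 - 10)*(-4 - 5))) + 44 = (-2483 + (⅓ - (-84)*(-9))) + 44 = (-2483 + (⅓ - 4*189)) + 44 = (-2483 + (⅓ - 756)) + 44 = (-2483 - 2267/3) + 44 = -9716/3 + 44 = -9584/3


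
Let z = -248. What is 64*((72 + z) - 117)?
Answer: -18752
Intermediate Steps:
64*((72 + z) - 117) = 64*((72 - 248) - 117) = 64*(-176 - 117) = 64*(-293) = -18752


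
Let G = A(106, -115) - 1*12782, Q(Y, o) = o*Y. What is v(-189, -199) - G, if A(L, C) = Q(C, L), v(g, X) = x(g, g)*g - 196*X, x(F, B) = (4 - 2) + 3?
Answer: 63031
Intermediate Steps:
x(F, B) = 5 (x(F, B) = 2 + 3 = 5)
Q(Y, o) = Y*o
v(g, X) = -196*X + 5*g (v(g, X) = 5*g - 196*X = -196*X + 5*g)
A(L, C) = C*L
G = -24972 (G = -115*106 - 1*12782 = -12190 - 12782 = -24972)
v(-189, -199) - G = (-196*(-199) + 5*(-189)) - 1*(-24972) = (39004 - 945) + 24972 = 38059 + 24972 = 63031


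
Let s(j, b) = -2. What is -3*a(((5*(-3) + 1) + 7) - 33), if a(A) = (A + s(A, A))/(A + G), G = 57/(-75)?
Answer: -3150/1019 ≈ -3.0913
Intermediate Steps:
G = -19/25 (G = 57*(-1/75) = -19/25 ≈ -0.76000)
a(A) = (-2 + A)/(-19/25 + A) (a(A) = (A - 2)/(A - 19/25) = (-2 + A)/(-19/25 + A))
-3*a(((5*(-3) + 1) + 7) - 33) = -75*(-2 + (((5*(-3) + 1) + 7) - 33))/(-19 + 25*(((5*(-3) + 1) + 7) - 33)) = -75*(-2 + (((-15 + 1) + 7) - 33))/(-19 + 25*(((-15 + 1) + 7) - 33)) = -75*(-2 + ((-14 + 7) - 33))/(-19 + 25*((-14 + 7) - 33)) = -75*(-2 + (-7 - 33))/(-19 + 25*(-7 - 33)) = -75*(-2 - 40)/(-19 + 25*(-40)) = -75*(-42)/(-19 - 1000) = -75*(-42)/(-1019) = -75*(-1)*(-42)/1019 = -3*1050/1019 = -3150/1019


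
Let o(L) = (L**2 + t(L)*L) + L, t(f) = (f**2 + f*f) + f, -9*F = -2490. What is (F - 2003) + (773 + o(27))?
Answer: 119693/3 ≈ 39898.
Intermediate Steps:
F = 830/3 (F = -1/9*(-2490) = 830/3 ≈ 276.67)
t(f) = f + 2*f**2 (t(f) = (f**2 + f**2) + f = 2*f**2 + f = f + 2*f**2)
o(L) = L + L**2 + L**2*(1 + 2*L) (o(L) = (L**2 + (L*(1 + 2*L))*L) + L = (L**2 + L**2*(1 + 2*L)) + L = L + L**2 + L**2*(1 + 2*L))
(F - 2003) + (773 + o(27)) = (830/3 - 2003) + (773 + 27*(1 + 27 + 27*(1 + 2*27))) = -5179/3 + (773 + 27*(1 + 27 + 27*(1 + 54))) = -5179/3 + (773 + 27*(1 + 27 + 27*55)) = -5179/3 + (773 + 27*(1 + 27 + 1485)) = -5179/3 + (773 + 27*1513) = -5179/3 + (773 + 40851) = -5179/3 + 41624 = 119693/3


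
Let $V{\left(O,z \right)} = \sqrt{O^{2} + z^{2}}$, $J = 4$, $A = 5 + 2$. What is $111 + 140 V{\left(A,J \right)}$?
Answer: $111 + 140 \sqrt{65} \approx 1239.7$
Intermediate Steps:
$A = 7$
$111 + 140 V{\left(A,J \right)} = 111 + 140 \sqrt{7^{2} + 4^{2}} = 111 + 140 \sqrt{49 + 16} = 111 + 140 \sqrt{65}$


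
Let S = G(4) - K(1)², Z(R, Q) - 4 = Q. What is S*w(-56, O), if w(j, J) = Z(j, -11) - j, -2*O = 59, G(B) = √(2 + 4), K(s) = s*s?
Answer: -49 + 49*√6 ≈ 71.025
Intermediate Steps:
Z(R, Q) = 4 + Q
K(s) = s²
G(B) = √6
O = -59/2 (O = -½*59 = -59/2 ≈ -29.500)
w(j, J) = -7 - j (w(j, J) = (4 - 11) - j = -7 - j)
S = -1 + √6 (S = √6 - (1²)² = √6 - 1*1² = √6 - 1*1 = √6 - 1 = -1 + √6 ≈ 1.4495)
S*w(-56, O) = (-1 + √6)*(-7 - 1*(-56)) = (-1 + √6)*(-7 + 56) = (-1 + √6)*49 = -49 + 49*√6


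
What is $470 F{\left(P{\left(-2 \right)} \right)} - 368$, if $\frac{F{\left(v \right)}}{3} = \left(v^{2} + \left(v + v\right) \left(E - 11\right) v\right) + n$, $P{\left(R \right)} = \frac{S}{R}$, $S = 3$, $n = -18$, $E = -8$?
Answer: $- \frac{286261}{2} \approx -1.4313 \cdot 10^{5}$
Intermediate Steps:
$P{\left(R \right)} = \frac{3}{R}$
$F{\left(v \right)} = -54 - 111 v^{2}$ ($F{\left(v \right)} = 3 \left(\left(v^{2} + \left(v + v\right) \left(-8 - 11\right) v\right) - 18\right) = 3 \left(\left(v^{2} + 2 v \left(-19\right) v\right) - 18\right) = 3 \left(\left(v^{2} + - 38 v v\right) - 18\right) = 3 \left(\left(v^{2} - 38 v^{2}\right) - 18\right) = 3 \left(- 37 v^{2} - 18\right) = 3 \left(-18 - 37 v^{2}\right) = -54 - 111 v^{2}$)
$470 F{\left(P{\left(-2 \right)} \right)} - 368 = 470 \left(-54 - 111 \left(\frac{3}{-2}\right)^{2}\right) - 368 = 470 \left(-54 - 111 \left(3 \left(- \frac{1}{2}\right)\right)^{2}\right) - 368 = 470 \left(-54 - 111 \left(- \frac{3}{2}\right)^{2}\right) - 368 = 470 \left(-54 - \frac{999}{4}\right) - 368 = 470 \left(- \frac{1215}{4}\right) - 368 = - \frac{285525}{2} - 368 = - \frac{286261}{2}$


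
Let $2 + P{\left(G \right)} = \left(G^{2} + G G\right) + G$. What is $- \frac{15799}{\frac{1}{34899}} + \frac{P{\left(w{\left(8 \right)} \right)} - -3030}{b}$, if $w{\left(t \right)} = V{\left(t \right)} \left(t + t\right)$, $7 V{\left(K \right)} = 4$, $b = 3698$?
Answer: $- \frac{49954609961395}{90601} \approx -5.5137 \cdot 10^{8}$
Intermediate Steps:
$V{\left(K \right)} = \frac{4}{7}$ ($V{\left(K \right)} = \frac{1}{7} \cdot 4 = \frac{4}{7}$)
$w{\left(t \right)} = \frac{8 t}{7}$ ($w{\left(t \right)} = \frac{4 \left(t + t\right)}{7} = \frac{4 \cdot 2 t}{7} = \frac{8 t}{7}$)
$P{\left(G \right)} = -2 + G + 2 G^{2}$ ($P{\left(G \right)} = -2 + \left(\left(G^{2} + G G\right) + G\right) = -2 + \left(\left(G^{2} + G^{2}\right) + G\right) = -2 + \left(2 G^{2} + G\right) = -2 + \left(G + 2 G^{2}\right) = -2 + G + 2 G^{2}$)
$- \frac{15799}{\frac{1}{34899}} + \frac{P{\left(w{\left(8 \right)} \right)} - -3030}{b} = - \frac{15799}{\frac{1}{34899}} + \frac{\left(-2 + \frac{8}{7} \cdot 8 + 2 \left(\frac{8}{7} \cdot 8\right)^{2}\right) - -3030}{3698} = - 15799 \frac{1}{\frac{1}{34899}} + \left(\left(-2 + \frac{64}{7} + 2 \left(\frac{64}{7}\right)^{2}\right) + 3030\right) \frac{1}{3698} = \left(-15799\right) 34899 + \left(\left(-2 + \frac{64}{7} + 2 \cdot \frac{4096}{49}\right) + 3030\right) \frac{1}{3698} = -551369301 + \left(\left(-2 + \frac{64}{7} + \frac{8192}{49}\right) + 3030\right) \frac{1}{3698} = -551369301 + \left(\frac{8542}{49} + 3030\right) \frac{1}{3698} = -551369301 + \frac{157012}{49} \cdot \frac{1}{3698} = -551369301 + \frac{78506}{90601} = - \frac{49954609961395}{90601}$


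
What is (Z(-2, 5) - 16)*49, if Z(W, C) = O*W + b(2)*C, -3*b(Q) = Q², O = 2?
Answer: -3920/3 ≈ -1306.7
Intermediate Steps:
b(Q) = -Q²/3
Z(W, C) = 2*W - 4*C/3 (Z(W, C) = 2*W + (-⅓*2²)*C = 2*W + (-⅓*4)*C = 2*W - 4*C/3)
(Z(-2, 5) - 16)*49 = ((2*(-2) - 4/3*5) - 16)*49 = ((-4 - 20/3) - 16)*49 = (-32/3 - 16)*49 = -80/3*49 = -3920/3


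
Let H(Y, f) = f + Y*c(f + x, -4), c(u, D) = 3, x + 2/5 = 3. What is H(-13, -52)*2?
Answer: -182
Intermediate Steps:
x = 13/5 (x = -⅖ + 3 = 13/5 ≈ 2.6000)
H(Y, f) = f + 3*Y (H(Y, f) = f + Y*3 = f + 3*Y)
H(-13, -52)*2 = (-52 + 3*(-13))*2 = (-52 - 39)*2 = -91*2 = -182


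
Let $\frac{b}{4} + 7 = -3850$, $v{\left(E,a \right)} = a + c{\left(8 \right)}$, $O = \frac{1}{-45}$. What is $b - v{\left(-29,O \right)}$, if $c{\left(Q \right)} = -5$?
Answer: $- \frac{694034}{45} \approx -15423.0$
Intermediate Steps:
$O = - \frac{1}{45} \approx -0.022222$
$v{\left(E,a \right)} = -5 + a$ ($v{\left(E,a \right)} = a - 5 = -5 + a$)
$b = -15428$ ($b = -28 + 4 \left(-3850\right) = -28 - 15400 = -15428$)
$b - v{\left(-29,O \right)} = -15428 - \left(-5 - \frac{1}{45}\right) = -15428 - - \frac{226}{45} = -15428 + \frac{226}{45} = - \frac{694034}{45}$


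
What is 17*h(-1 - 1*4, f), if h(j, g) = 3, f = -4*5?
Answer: 51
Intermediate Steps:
f = -20
17*h(-1 - 1*4, f) = 17*3 = 51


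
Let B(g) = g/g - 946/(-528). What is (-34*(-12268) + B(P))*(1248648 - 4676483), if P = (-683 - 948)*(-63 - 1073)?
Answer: -34315216365425/24 ≈ -1.4298e+12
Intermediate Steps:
P = 1852816 (P = -1631*(-1136) = 1852816)
B(g) = 67/24 (B(g) = 1 - 946*(-1/528) = 1 + 43/24 = 67/24)
(-34*(-12268) + B(P))*(1248648 - 4676483) = (-34*(-12268) + 67/24)*(1248648 - 4676483) = (417112 + 67/24)*(-3427835) = (10010755/24)*(-3427835) = -34315216365425/24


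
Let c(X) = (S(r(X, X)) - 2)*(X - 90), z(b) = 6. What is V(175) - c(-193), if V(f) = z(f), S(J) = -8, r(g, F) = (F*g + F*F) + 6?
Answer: -2824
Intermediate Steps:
r(g, F) = 6 + F² + F*g (r(g, F) = (F*g + F²) + 6 = (F² + F*g) + 6 = 6 + F² + F*g)
c(X) = 900 - 10*X (c(X) = (-8 - 2)*(X - 90) = -10*(-90 + X) = 900 - 10*X)
V(f) = 6
V(175) - c(-193) = 6 - (900 - 10*(-193)) = 6 - (900 + 1930) = 6 - 1*2830 = 6 - 2830 = -2824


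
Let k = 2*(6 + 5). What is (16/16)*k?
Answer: 22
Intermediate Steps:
k = 22 (k = 2*11 = 22)
(16/16)*k = (16/16)*22 = (16*(1/16))*22 = 1*22 = 22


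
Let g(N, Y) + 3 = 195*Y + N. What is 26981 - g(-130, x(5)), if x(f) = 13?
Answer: 24579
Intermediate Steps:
g(N, Y) = -3 + N + 195*Y (g(N, Y) = -3 + (195*Y + N) = -3 + (N + 195*Y) = -3 + N + 195*Y)
26981 - g(-130, x(5)) = 26981 - (-3 - 130 + 195*13) = 26981 - (-3 - 130 + 2535) = 26981 - 1*2402 = 26981 - 2402 = 24579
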